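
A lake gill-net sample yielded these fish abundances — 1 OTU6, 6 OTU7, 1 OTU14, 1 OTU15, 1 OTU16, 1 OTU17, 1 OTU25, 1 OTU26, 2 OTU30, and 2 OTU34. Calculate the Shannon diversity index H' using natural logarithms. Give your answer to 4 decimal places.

Total N = 1+6+1+1+1+1+1+1+2+2 = 17, so the proportions are 0.058824, 0.352941, 0.058824, 0.058824, 0.058824, 0.058824, 0.058824, 0.058824, 0.117647, 0.117647 (working shown to 6 dp, full precision carried).
Each pᵢ ln pᵢ term: 0.058824×(-2.833213)=-0.166660, 0.352941×(-1.041454)=-0.367572, 0.058824×(-2.833213)=-0.166660, 0.058824×(-2.833213)=-0.166660, 0.058824×(-2.833213)=-0.166660, 0.058824×(-2.833213)=-0.166660, 0.058824×(-2.833213)=-0.166660, 0.058824×(-2.833213)=-0.166660, 0.117647×(-2.140066)=-0.251772, 0.117647×(-2.140066)=-0.251772.
Sum = -2.037734, so H' = 2.0377.

2.0377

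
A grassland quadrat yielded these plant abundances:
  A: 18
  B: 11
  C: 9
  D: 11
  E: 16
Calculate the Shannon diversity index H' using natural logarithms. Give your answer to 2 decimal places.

Total N = 18+11+9+11+16 = 65, so the proportions are 0.2769, 0.1692, 0.1385, 0.1692, 0.2462 (working shown to 4 dp, full precision carried).
Each pᵢ ln pᵢ term: 0.2769×(-1.2840)=-0.3556, 0.1692×(-1.7765)=-0.3006, 0.1385×(-1.9772)=-0.2738, 0.1692×(-1.7765)=-0.3006, 0.2462×(-1.4018)=-0.3451.
Sum = -1.5757, so H' = 1.58.

1.58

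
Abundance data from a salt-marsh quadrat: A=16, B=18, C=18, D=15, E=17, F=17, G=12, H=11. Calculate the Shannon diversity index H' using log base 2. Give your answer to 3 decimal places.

2.980

Total N = 16+18+18+15+17+17+12+11 = 124, so the proportions are 0.12903, 0.14516, 0.14516, 0.12097, 0.1371, 0.1371, 0.09677, 0.08871 (working shown to 5 dp, full precision carried).
Each pᵢ log₂ pᵢ term: 0.12903×(-2.95420)=-0.38119, 0.14516×(-2.78427)=-0.40417, 0.14516×(-2.78427)=-0.40417, 0.12097×(-3.04731)=-0.36863, 0.1371×(-2.86673)=-0.39302, 0.1371×(-2.86673)=-0.39302, 0.09677×(-3.36923)=-0.32605, 0.08871×(-3.49476)=-0.31002.
Sum = -2.98026, so H' = 2.980.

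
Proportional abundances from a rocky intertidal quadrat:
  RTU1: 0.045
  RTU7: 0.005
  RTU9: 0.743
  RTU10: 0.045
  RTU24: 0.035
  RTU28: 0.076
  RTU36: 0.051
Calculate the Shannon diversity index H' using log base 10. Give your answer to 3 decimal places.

0.431

Each pᵢ log₁₀ pᵢ term (working shown to 5 dp, full precision carried): 0.045×(-1.34679)=-0.06061, 0.005×(-2.30103)=-0.01151, 0.743×(-0.12901)=-0.09586, 0.045×(-1.34679)=-0.06061, 0.035×(-1.45593)=-0.05096, 0.076×(-1.11919)=-0.08506, 0.051×(-1.29243)=-0.06591.
Sum = -0.43050, so H' = 0.431.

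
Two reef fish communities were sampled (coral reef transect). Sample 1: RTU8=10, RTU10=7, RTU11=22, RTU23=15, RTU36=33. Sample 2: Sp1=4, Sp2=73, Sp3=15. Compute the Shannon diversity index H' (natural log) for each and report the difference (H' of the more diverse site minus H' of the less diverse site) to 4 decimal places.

Sample 1: N=87, proportions 0.114943, 0.08046, 0.252874, 0.172414, 0.37931, giving H' = 1.469866 (working shown to 6 dp, full precision carried).
Sample 2: N=92, proportions 0.043478, 0.793478, 0.163043, giving H' = 0.615599.
Difference = |1.469866 − 0.615599| = 0.854267, i.e. 0.8543 to 4 decimal places.

0.8543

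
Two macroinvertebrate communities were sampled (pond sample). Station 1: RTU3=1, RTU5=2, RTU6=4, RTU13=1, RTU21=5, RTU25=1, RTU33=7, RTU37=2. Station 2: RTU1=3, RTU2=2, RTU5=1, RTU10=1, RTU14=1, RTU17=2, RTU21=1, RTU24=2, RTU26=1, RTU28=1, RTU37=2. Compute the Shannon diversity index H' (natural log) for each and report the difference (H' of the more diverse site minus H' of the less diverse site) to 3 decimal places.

Station 1: N=23, proportions 0.04348, 0.08696, 0.17391, 0.04348, 0.21739, 0.04348, 0.30435, 0.08696, giving H' = 1.83174 (working shown to 5 dp, full precision carried).
Station 2: N=17, proportions 0.17647, 0.11765, 0.05882, 0.05882, 0.05882, 0.11765, 0.05882, 0.11765, 0.05882, 0.05882, 0.11765, giving H' = 2.31315.
Difference = |1.83174 − 2.31315| = 0.48141, i.e. 0.481 to 3 decimal places.

0.481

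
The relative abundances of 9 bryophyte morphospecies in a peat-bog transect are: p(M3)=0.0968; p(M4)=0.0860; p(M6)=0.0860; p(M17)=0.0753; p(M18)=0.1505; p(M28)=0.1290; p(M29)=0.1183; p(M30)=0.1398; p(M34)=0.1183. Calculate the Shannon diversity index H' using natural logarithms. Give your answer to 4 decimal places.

Each pᵢ ln pᵢ term (working shown to 6 dp, full precision carried): 0.0968×(-2.335108)=-0.226038, 0.086×(-2.453408)=-0.210993, 0.086×(-2.453408)=-0.210993, 0.0753×(-2.586275)=-0.194747, 0.1505×(-1.893792)=-0.285016, 0.129×(-2.047943)=-0.264185, 0.1183×(-2.134532)=-0.252515, 0.1398×(-1.967542)=-0.275062, 0.1183×(-2.134532)=-0.252515.
Sum = -2.172064, so H' = 2.1721.

2.1721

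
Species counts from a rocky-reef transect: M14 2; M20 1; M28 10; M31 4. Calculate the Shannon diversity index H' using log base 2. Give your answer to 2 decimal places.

1.55

Total N = 2+1+10+4 = 17, so the proportions are 0.1176, 0.0588, 0.5882, 0.2353 (working shown to 4 dp, full precision carried).
Each pᵢ log₂ pᵢ term: 0.1176×(-3.0875)=-0.3632, 0.0588×(-4.0875)=-0.2404, 0.5882×(-0.7655)=-0.4503, 0.2353×(-2.0875)=-0.4912.
Sum = -1.5452, so H' = 1.55.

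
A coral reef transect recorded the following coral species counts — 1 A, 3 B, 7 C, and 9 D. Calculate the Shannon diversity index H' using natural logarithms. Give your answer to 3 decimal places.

Total N = 1+3+7+9 = 20, so the proportions are 0.05, 0.15, 0.35, 0.45 (working shown to 5 dp, full precision carried).
Each pᵢ ln pᵢ term: 0.05×(-2.99573)=-0.14979, 0.15×(-1.89712)=-0.28457, 0.35×(-1.04982)=-0.36744, 0.45×(-0.79851)=-0.35933.
Sum = -1.16112, so H' = 1.161.

1.161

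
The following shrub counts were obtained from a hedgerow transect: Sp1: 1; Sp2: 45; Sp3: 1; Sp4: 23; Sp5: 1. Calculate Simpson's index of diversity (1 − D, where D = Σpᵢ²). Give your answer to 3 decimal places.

Total N = 1+45+1+23+1 = 71, so the proportions are 0.01408, 0.6338, 0.01408, 0.32394, 0.01408 (working shown to 5 dp, full precision carried).
D = 0.01408² + 0.6338² + 0.01408² + 0.32394² + 0.01408² = 0.00020 + 0.40171 + 0.00020 + 0.10494 + 0.00020 = 0.50724.
So 1 − D = 0.49276, i.e. 0.493 to 3 decimal places.

0.493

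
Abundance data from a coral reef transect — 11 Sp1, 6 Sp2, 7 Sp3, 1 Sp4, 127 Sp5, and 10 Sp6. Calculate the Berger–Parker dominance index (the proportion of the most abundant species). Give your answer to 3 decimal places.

Total N = 11+6+7+1+127+10 = 162, so the proportions are 0.0679, 0.03704, 0.04321, 0.00617, 0.78395, 0.06173 (working shown to 5 dp, full precision carried).
The largest proportion is 0.78395, i.e. d = 0.784 to 3 decimal places.

0.784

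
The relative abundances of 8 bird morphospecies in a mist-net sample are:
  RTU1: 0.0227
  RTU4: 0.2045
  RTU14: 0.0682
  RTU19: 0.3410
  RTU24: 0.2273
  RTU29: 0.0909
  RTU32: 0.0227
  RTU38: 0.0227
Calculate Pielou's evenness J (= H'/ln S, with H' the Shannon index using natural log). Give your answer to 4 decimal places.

0.8113

H' = −Σ pᵢ ln pᵢ = −((-0.085928) + (-0.324580) + (-0.183138) + (-0.366873) + (-0.336741) + (-0.217978) + (-0.085928) + (-0.085928)) = 1.687095 (working shown to 6 dp, full precision carried).
With S = 8 species, ln S = 2.079442, so J = 1.687095/2.079442 = 0.811321, i.e. 0.8113 to 4 decimal places.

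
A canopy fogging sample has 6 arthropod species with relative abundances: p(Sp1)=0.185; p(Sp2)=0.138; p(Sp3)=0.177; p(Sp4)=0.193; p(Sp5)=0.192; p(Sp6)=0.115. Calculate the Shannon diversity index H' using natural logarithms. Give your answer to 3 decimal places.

1.775

Each pᵢ ln pᵢ term (working shown to 5 dp, full precision carried): 0.185×(-1.68740)=-0.31217, 0.138×(-1.98050)=-0.27331, 0.177×(-1.73161)=-0.30649, 0.193×(-1.64507)=-0.31750, 0.192×(-1.65026)=-0.31685, 0.115×(-2.16282)=-0.24872.
Sum = -1.77504, so H' = 1.775.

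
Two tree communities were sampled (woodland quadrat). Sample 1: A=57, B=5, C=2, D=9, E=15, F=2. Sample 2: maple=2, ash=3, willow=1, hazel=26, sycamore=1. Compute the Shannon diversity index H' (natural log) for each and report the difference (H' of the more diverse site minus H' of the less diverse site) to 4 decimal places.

0.3603

Sample 1: N=90, proportions 0.633333, 0.055556, 0.022222, 0.1, 0.166667, 0.022222, giving H' = 1.147927 (working shown to 6 dp, full precision carried).
Sample 2: N=33, proportions 0.060606, 0.090909, 0.030303, 0.787879, 0.030303, giving H' = 0.787640.
Difference = |1.147927 − 0.787640| = 0.360287, i.e. 0.3603 to 4 decimal places.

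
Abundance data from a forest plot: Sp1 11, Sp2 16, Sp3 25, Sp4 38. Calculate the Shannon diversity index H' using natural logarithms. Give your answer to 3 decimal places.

1.284

Total N = 11+16+25+38 = 90, so the proportions are 0.12222, 0.17778, 0.27778, 0.42222 (working shown to 5 dp, full precision carried).
Each pᵢ ln pᵢ term: 0.12222×(-2.10191)=-0.25690, 0.17778×(-1.72722)=-0.30706, 0.27778×(-1.28093)=-0.35581, 0.42222×(-0.86222)=-0.36405.
Sum = -1.28383, so H' = 1.284.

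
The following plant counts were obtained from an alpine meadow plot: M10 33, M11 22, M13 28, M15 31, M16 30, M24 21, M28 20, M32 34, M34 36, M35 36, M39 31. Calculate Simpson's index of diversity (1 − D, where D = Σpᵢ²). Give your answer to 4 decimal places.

0.9058

Total N = 33+22+28+31+30+21+20+34+36+36+31 = 322, so the proportions are 0.102484, 0.068323, 0.086957, 0.096273, 0.093168, 0.065217, 0.062112, 0.10559, 0.111801, 0.111801, 0.096273 (working shown to 6 dp, full precision carried).
D = 0.102484² + 0.068323² + 0.086957² + 0.096273² + 0.093168² + 0.065217² + 0.062112² + 0.10559² + 0.111801² + 0.111801² + 0.096273² = 0.010503 + 0.004668 + 0.007561 + 0.009269 + 0.008680 + 0.004253 + 0.003858 + 0.011149 + 0.012500 + 0.012500 + 0.009269 = 0.094209.
So 1 − D = 0.905791, i.e. 0.9058 to 4 decimal places.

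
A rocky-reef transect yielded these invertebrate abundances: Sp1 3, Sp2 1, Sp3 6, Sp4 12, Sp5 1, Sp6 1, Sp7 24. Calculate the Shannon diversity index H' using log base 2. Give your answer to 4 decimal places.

Total N = 3+1+6+12+1+1+24 = 48, so the proportions are 0.0625, 0.020833, 0.125, 0.25, 0.020833, 0.020833, 0.5 (working shown to 6 dp, full precision carried).
Each pᵢ log₂ pᵢ term: 0.0625×(-4.000000)=-0.250000, 0.020833×(-5.584963)=-0.116353, 0.125×(-3.000000)=-0.375000, 0.25×(-2.000000)=-0.500000, 0.020833×(-5.584963)=-0.116353, 0.020833×(-5.584963)=-0.116353, 0.5×(-1.000000)=-0.500000.
Sum = -1.974060, so H' = 1.9741.

1.9741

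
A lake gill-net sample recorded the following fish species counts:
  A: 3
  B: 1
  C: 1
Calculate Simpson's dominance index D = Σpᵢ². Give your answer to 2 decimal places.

0.44

Total N = 3+1+1 = 5, so the proportions are 0.6, 0.2, 0.2 (working shown to 4 dp, full precision carried).
D = 0.6² + 0.2² + 0.2² = 0.3600 + 0.0400 + 0.0400 = 0.4400.
To 2 decimal places, D = 0.44.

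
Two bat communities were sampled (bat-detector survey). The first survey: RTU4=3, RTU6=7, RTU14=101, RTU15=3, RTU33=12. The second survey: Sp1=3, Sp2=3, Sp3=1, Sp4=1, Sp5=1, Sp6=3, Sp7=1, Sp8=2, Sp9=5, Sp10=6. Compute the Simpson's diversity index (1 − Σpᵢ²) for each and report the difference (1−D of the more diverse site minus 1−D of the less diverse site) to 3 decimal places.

The first survey: N=126, proportions 0.02381, 0.05556, 0.80159, 0.02381, 0.09524, giving 1−D = 0.34417 (working shown to 5 dp, full precision carried).
The second survey: N=26, proportions 0.11538, 0.11538, 0.03846, 0.03846, 0.03846, 0.11538, 0.03846, 0.07692, 0.19231, 0.23077, giving 1−D = 0.85799.
Difference = |0.34417 − 0.85799| = 0.51382, i.e. 0.514 to 3 decimal places.

0.514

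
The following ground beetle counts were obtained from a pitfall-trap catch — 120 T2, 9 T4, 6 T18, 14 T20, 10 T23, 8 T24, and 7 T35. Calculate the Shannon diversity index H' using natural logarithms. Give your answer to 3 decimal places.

1.163

Total N = 120+9+6+14+10+8+7 = 174, so the proportions are 0.68966, 0.05172, 0.03448, 0.08046, 0.05747, 0.04598, 0.04023 (working shown to 5 dp, full precision carried).
Each pᵢ ln pᵢ term: 0.68966×(-0.37156)=-0.25625, 0.05172×(-2.96183)=-0.15320, 0.03448×(-3.36730)=-0.11611, 0.08046×(-2.52000)=-0.20276, 0.05747×(-2.85647)=-0.16416, 0.04598×(-3.07961)=-0.14159, 0.04023×(-3.21315)=-0.12926.
Sum = -1.16334, so H' = 1.163.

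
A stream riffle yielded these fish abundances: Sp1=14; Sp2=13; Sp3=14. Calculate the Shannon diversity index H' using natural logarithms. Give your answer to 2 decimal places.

Total N = 14+13+14 = 41, so the proportions are 0.3415, 0.3171, 0.3415 (working shown to 4 dp, full precision carried).
Each pᵢ ln pᵢ term: 0.3415×(-1.0745)=-0.3669, 0.3171×(-1.1486)=-0.3642, 0.3415×(-1.0745)=-0.3669.
Sum = -1.0980, so H' = 1.10.

1.10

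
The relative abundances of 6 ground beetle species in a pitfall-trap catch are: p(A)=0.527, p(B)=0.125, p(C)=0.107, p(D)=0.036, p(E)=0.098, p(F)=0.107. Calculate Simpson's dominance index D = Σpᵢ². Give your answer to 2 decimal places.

D = 0.527² + 0.125² + 0.107² + 0.036² + 0.098² + 0.107² = 0.2777 + 0.0156 + 0.0114 + 0.0013 + 0.0096 + 0.0114 = 0.3272 (working shown to 4 dp, full precision carried).
To 2 decimal places, D = 0.33.

0.33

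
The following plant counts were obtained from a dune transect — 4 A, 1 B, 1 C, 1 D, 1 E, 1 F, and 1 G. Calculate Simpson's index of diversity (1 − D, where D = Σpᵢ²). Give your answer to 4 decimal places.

Total N = 4+1+1+1+1+1+1 = 10, so the proportions are 0.4, 0.1, 0.1, 0.1, 0.1, 0.1, 0.1 (working shown to 6 dp, full precision carried).
D = 0.4² + 0.1² + 0.1² + 0.1² + 0.1² + 0.1² + 0.1² = 0.160000 + 0.010000 + 0.010000 + 0.010000 + 0.010000 + 0.010000 + 0.010000 = 0.220000.
So 1 − D = 0.780000, i.e. 0.7800 to 4 decimal places.

0.7800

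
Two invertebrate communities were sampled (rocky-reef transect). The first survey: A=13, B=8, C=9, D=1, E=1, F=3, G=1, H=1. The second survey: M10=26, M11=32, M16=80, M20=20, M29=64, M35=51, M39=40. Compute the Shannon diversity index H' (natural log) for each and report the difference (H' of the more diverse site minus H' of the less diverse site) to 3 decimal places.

0.211

The first survey: N=37, proportions 0.35135, 0.21622, 0.24324, 0.02703, 0.02703, 0.08108, 0.02703, 0.02703, giving H' = 1.63657 (working shown to 5 dp, full precision carried).
The second survey: N=313, proportions 0.08307, 0.10224, 0.25559, 0.0639, 0.20447, 0.16294, 0.1278, giving H' = 1.84736.
Difference = |1.63657 − 1.84736| = 0.21079, i.e. 0.211 to 3 decimal places.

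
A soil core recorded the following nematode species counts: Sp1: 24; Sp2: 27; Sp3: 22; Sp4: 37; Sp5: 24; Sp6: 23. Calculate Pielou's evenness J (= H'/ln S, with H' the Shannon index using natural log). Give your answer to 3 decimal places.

Total N = 24+27+22+37+24+23 = 157, so the proportions are 0.15287, 0.17197, 0.14013, 0.23567, 0.15287, 0.1465 (working shown to 5 dp, full precision carried).
H' = −Σ pᵢ ln pᵢ = −((-0.28711) + (-0.30275) + (-0.27538) + (-0.34062) + (-0.28711) + (-0.28138)) = 1.77435.
With S = 6 species, ln S = 1.79176, so J = 1.77435/1.79176 = 0.99028, i.e. 0.990 to 3 decimal places.

0.990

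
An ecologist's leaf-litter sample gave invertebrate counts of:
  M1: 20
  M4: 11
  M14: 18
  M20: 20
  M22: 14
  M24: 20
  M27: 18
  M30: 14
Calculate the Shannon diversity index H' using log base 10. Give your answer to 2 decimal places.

0.89

Total N = 20+11+18+20+14+20+18+14 = 135, so the proportions are 0.14815, 0.08148, 0.13333, 0.14815, 0.1037, 0.14815, 0.13333, 0.1037 (working shown to 5 dp, full precision carried).
Each pᵢ log₁₀ pᵢ term: 0.14815×(-0.82930)=-0.12286, 0.08148×(-1.08894)=-0.08873, 0.13333×(-0.87506)=-0.11667, 0.14815×(-0.82930)=-0.12286, 0.1037×(-0.98421)=-0.10207, 0.14815×(-0.82930)=-0.12286, 0.13333×(-0.87506)=-0.11667, 0.1037×(-0.98421)=-0.10207.
Sum = -0.89479, so H' = 0.89.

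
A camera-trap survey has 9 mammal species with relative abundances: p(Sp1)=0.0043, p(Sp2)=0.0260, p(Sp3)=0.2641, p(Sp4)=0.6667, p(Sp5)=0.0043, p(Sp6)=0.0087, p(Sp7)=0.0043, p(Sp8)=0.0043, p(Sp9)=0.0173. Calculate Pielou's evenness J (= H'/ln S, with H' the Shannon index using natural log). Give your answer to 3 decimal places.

H' = −Σ pᵢ ln pᵢ = −((-0.02343) + (-0.09489) + (-0.35163) + (-0.27029) + (-0.02343) + (-0.04128) + (-0.02343) + (-0.02343) + (-0.07019)) = 0.92200 (working shown to 5 dp, full precision carried).
With S = 9 species, ln S = 2.19722, so J = 0.92200/2.19722 = 0.41962, i.e. 0.420 to 3 decimal places.

0.420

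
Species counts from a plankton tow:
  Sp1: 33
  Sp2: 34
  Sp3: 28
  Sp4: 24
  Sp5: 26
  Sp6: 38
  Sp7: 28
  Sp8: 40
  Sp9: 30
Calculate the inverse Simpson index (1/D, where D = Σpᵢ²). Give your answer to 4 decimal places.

Total N = 33+34+28+24+26+38+28+40+30 = 281, so the proportions are 0.11743772, 0.12099644, 0.09964413, 0.08540925, 0.09252669, 0.13523132, 0.09964413, 0.14234875, 0.10676157 (working shown to 8 dp, full precision carried).
D = 0.11743772² + 0.12099644² + 0.09964413² + 0.08540925² + 0.09252669² + 0.13523132² + 0.09964413² + 0.14234875² + 0.10676157² = 0.01379162 + 0.01464014 + 0.00992895 + 0.00729474 + 0.00856119 + 0.01828751 + 0.00992895 + 0.02026317 + 0.01139803 = 0.11409430.
So 1/D = 8.764680, i.e. 8.7647 to 4 decimal places.

8.7647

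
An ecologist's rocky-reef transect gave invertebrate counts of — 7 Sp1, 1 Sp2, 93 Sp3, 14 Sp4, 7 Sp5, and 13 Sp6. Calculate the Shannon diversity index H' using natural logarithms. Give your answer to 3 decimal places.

Total N = 7+1+93+14+7+13 = 135, so the proportions are 0.05185, 0.00741, 0.68889, 0.1037, 0.05185, 0.0963 (working shown to 5 dp, full precision carried).
Each pᵢ ln pᵢ term: 0.05185×(-2.95936)=-0.15345, 0.00741×(-4.90527)=-0.03634, 0.68889×(-0.37268)=-0.25673, 0.1037×(-2.26622)=-0.23502, 0.05185×(-2.95936)=-0.15345, 0.0963×(-2.34033)=-0.22536.
Sum = -1.06034, so H' = 1.060.

1.060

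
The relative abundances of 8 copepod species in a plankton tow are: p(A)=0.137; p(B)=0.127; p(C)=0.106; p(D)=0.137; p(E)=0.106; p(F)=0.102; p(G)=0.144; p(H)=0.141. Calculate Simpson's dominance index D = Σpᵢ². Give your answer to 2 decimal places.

D = 0.137² + 0.127² + 0.106² + 0.137² + 0.106² + 0.102² + 0.144² + 0.141² = 0.0188 + 0.0161 + 0.0112 + 0.0188 + 0.0112 + 0.0104 + 0.0207 + 0.0199 = 0.1272 (working shown to 4 dp, full precision carried).
To 2 decimal places, D = 0.13.

0.13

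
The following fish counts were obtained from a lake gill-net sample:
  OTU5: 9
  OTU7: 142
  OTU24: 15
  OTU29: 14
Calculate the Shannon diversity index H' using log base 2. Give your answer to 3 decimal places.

Total N = 9+142+15+14 = 180, so the proportions are 0.05, 0.78889, 0.08333, 0.07778 (working shown to 5 dp, full precision carried).
Each pᵢ log₂ pᵢ term: 0.05×(-4.32193)=-0.21610, 0.78889×(-0.34211)=-0.26988, 0.08333×(-3.58496)=-0.29875, 0.07778×(-3.68450)=-0.28657.
Sum = -1.07130, so H' = 1.071.

1.071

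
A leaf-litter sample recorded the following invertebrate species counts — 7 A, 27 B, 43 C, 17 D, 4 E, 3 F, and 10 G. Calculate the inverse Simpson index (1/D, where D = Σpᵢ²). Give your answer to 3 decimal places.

Total N = 7+27+43+17+4+3+10 = 111, so the proportions are 0.0630631, 0.2432432, 0.3873874, 0.1531532, 0.036036, 0.027027, 0.0900901 (working shown to 7 dp, full precision carried).
D = 0.0630631² + 0.2432432² + 0.3873874² + 0.1531532² + 0.036036² + 0.027027² + 0.0900901² = 0.0039769 + 0.0591673 + 0.1500690 + 0.0234559 + 0.0012986 + 0.0007305 + 0.0081162 = 0.2468144.
So 1/D = 4.05163, i.e. 4.052 to 3 decimal places.

4.052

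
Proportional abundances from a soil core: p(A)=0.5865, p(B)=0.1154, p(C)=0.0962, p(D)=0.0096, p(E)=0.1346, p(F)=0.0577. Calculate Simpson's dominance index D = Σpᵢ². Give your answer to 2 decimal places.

0.39

D = 0.5865² + 0.1154² + 0.0962² + 0.0096² + 0.1346² + 0.0577² = 0.3440 + 0.0133 + 0.0093 + 0.0001 + 0.0181 + 0.0033 = 0.3881 (working shown to 4 dp, full precision carried).
To 2 decimal places, D = 0.39.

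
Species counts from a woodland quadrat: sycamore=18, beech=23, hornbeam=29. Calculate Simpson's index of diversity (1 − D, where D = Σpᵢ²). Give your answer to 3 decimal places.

0.654

Total N = 18+23+29 = 70, so the proportions are 0.25714, 0.32857, 0.41429 (working shown to 5 dp, full precision carried).
D = 0.25714² + 0.32857² + 0.41429² = 0.06612 + 0.10796 + 0.17163 = 0.34571.
So 1 − D = 0.65429, i.e. 0.654 to 3 decimal places.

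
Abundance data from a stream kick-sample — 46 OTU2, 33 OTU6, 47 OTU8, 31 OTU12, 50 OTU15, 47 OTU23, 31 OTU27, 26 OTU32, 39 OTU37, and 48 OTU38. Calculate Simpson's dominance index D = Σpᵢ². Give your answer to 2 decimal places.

0.10

Total N = 46+33+47+31+50+47+31+26+39+48 = 398, so the proportions are 0.1156, 0.0829, 0.1181, 0.0779, 0.1256, 0.1181, 0.0779, 0.0653, 0.098, 0.1206 (working shown to 4 dp, full precision carried).
D = 0.1156² + 0.0829² + 0.1181² + 0.0779² + 0.1256² + 0.1181² + 0.0779² + 0.0653² + 0.098² + 0.1206² = 0.0134 + 0.0069 + 0.0139 + 0.0061 + 0.0158 + 0.0139 + 0.0061 + 0.0043 + 0.0096 + 0.0145 = 0.1045.
To 2 decimal places, D = 0.10.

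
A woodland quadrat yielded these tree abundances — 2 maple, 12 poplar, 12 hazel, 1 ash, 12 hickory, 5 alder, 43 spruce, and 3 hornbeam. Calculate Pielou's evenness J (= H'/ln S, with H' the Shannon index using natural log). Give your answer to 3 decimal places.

Total N = 2+12+12+1+12+5+43+3 = 90, so the proportions are 0.02222, 0.13333, 0.13333, 0.01111, 0.13333, 0.05556, 0.47778, 0.03333 (working shown to 5 dp, full precision carried).
H' = −Σ pᵢ ln pᵢ = −((-0.08459) + (-0.26865) + (-0.26865) + (-0.05000) + (-0.26865) + (-0.16058) + (-0.35289) + (-0.11337)) = 1.56739.
With S = 8 species, ln S = 2.07944, so J = 1.56739/2.07944 = 0.75376, i.e. 0.754 to 3 decimal places.

0.754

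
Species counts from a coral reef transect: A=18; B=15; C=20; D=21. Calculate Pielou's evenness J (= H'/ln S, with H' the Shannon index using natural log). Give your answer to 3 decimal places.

0.994

Total N = 18+15+20+21 = 74, so the proportions are 0.24324, 0.2027, 0.27027, 0.28378 (working shown to 5 dp, full precision carried).
H' = −Σ pᵢ ln pᵢ = −((-0.34387) + (-0.32352) + (-0.35360) + (-0.35744)) = 1.37843.
With S = 4 species, ln S = 1.38629, so J = 1.37843/1.38629 = 0.99433, i.e. 0.994 to 3 decimal places.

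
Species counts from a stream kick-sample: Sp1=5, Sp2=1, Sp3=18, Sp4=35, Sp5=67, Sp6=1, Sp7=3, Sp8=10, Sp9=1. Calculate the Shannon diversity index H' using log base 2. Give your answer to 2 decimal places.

Total N = 5+1+18+35+67+1+3+10+1 = 141, so the proportions are 0.0355, 0.0071, 0.1277, 0.2482, 0.4752, 0.0071, 0.0213, 0.0709, 0.0071 (working shown to 4 dp, full precision carried).
Each pᵢ log₂ pᵢ term: 0.0355×(-4.8176)=-0.1708, 0.0071×(-7.1396)=-0.0506, 0.1277×(-2.9696)=-0.3791, 0.2482×(-2.0103)=-0.4990, 0.4752×(-1.0735)=-0.5101, 0.0071×(-7.1396)=-0.0506, 0.0213×(-5.5546)=-0.1182, 0.0709×(-3.8176)=-0.2708, 0.0071×(-7.1396)=-0.0506.
Sum = -2.0999, so H' = 2.10.

2.10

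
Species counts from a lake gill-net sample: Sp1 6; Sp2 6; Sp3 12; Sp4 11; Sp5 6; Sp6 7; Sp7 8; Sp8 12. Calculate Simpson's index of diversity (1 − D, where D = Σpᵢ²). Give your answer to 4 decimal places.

0.8638

Total N = 6+6+12+11+6+7+8+12 = 68, so the proportions are 0.088235, 0.088235, 0.176471, 0.161765, 0.088235, 0.102941, 0.117647, 0.176471 (working shown to 6 dp, full precision carried).
D = 0.088235² + 0.088235² + 0.176471² + 0.161765² + 0.088235² + 0.102941² + 0.117647² + 0.176471² = 0.007785 + 0.007785 + 0.031142 + 0.026168 + 0.007785 + 0.010597 + 0.013841 + 0.031142 = 0.136246.
So 1 − D = 0.863754, i.e. 0.8638 to 4 decimal places.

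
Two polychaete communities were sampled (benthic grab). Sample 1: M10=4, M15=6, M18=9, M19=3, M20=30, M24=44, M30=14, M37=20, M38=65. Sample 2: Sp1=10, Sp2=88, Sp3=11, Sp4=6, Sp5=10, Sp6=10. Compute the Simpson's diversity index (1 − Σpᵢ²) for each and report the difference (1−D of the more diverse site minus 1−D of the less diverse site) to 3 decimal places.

0.245

Sample 1: N=195, proportions 0.020513, 0.030769, 0.046154, 0.015385, 0.153846, 0.225641, 0.071795, 0.102564, 0.333333, giving 1−D = 0.794898 (working shown to 6 dp, full precision carried).
Sample 2: N=135, proportions 0.074074, 0.651852, 0.081481, 0.044444, 0.074074, 0.074074, giving 1−D = 0.550014.
Difference = |0.794898 − 0.550014| = 0.244884, i.e. 0.245 to 3 decimal places.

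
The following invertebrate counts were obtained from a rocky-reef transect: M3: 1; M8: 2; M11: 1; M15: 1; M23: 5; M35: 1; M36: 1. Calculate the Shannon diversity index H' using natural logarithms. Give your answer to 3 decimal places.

1.699

Total N = 1+2+1+1+5+1+1 = 12, so the proportions are 0.08333, 0.16667, 0.08333, 0.08333, 0.41667, 0.08333, 0.08333 (working shown to 5 dp, full precision carried).
Each pᵢ ln pᵢ term: 0.08333×(-2.48491)=-0.20708, 0.16667×(-1.79176)=-0.29863, 0.08333×(-2.48491)=-0.20708, 0.08333×(-2.48491)=-0.20708, 0.41667×(-0.87547)=-0.36478, 0.08333×(-2.48491)=-0.20708, 0.08333×(-2.48491)=-0.20708.
Sum = -1.69878, so H' = 1.699.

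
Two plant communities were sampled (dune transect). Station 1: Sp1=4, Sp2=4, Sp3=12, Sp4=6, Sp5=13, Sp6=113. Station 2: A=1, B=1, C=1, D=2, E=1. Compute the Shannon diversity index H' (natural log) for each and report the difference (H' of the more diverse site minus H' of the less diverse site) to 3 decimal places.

Station 1: N=152, proportions 0.02632, 0.02632, 0.07895, 0.03947, 0.08553, 0.74342, giving H' = 0.95020 (working shown to 5 dp, full precision carried).
Station 2: N=6, proportions 0.16667, 0.16667, 0.16667, 0.33333, 0.16667, giving H' = 1.56071.
Difference = |0.95020 − 1.56071| = 0.61051, i.e. 0.611 to 3 decimal places.

0.611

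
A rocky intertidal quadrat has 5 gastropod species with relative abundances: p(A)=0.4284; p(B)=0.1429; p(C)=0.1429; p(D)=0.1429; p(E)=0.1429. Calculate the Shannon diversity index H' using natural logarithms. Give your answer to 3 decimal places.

1.475

Each pᵢ ln pᵢ term (working shown to 5 dp, full precision carried): 0.4284×(-0.84770)=-0.36315, 0.1429×(-1.94561)=-0.27803, 0.1429×(-1.94561)=-0.27803, 0.1429×(-1.94561)=-0.27803, 0.1429×(-1.94561)=-0.27803.
Sum = -1.47526, so H' = 1.475.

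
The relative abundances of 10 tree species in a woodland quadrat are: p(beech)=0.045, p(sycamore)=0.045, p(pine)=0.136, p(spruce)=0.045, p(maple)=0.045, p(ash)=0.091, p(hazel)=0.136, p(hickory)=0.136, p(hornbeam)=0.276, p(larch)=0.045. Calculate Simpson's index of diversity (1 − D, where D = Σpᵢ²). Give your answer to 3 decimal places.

D = 0.045² + 0.045² + 0.136² + 0.045² + 0.045² + 0.091² + 0.136² + 0.136² + 0.276² + 0.045² = 0.00202 + 0.00202 + 0.01850 + 0.00202 + 0.00202 + 0.00828 + 0.01850 + 0.01850 + 0.07618 + 0.00202 = 0.15007 (working shown to 5 dp, full precision carried).
So 1 − D = 0.84993, i.e. 0.850 to 3 decimal places.

0.850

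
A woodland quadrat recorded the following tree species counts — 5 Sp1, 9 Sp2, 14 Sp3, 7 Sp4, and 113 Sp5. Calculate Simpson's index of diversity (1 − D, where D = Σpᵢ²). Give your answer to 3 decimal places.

Total N = 5+9+14+7+113 = 148, so the proportions are 0.03378, 0.06081, 0.09459, 0.0473, 0.76351 (working shown to 5 dp, full precision carried).
D = 0.03378² + 0.06081² + 0.09459² + 0.0473² + 0.76351² = 0.00114 + 0.00370 + 0.00895 + 0.00224 + 0.58295 = 0.59898.
So 1 − D = 0.40102, i.e. 0.401 to 3 decimal places.

0.401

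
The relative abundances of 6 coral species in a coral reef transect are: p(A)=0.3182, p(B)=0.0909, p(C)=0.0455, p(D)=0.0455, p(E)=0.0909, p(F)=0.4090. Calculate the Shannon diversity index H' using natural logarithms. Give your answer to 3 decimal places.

1.447

Each pᵢ ln pᵢ term (working shown to 5 dp, full precision carried): 0.3182×(-1.14508)=-0.36436, 0.0909×(-2.39800)=-0.21798, 0.0455×(-3.09004)=-0.14060, 0.0455×(-3.09004)=-0.14060, 0.0909×(-2.39800)=-0.21798, 0.409×(-0.89404)=-0.36566.
Sum = -1.44717, so H' = 1.447.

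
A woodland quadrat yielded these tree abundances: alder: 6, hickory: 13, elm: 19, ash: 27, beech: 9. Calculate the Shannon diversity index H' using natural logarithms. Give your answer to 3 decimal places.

1.482

Total N = 6+13+19+27+9 = 74, so the proportions are 0.08108, 0.17568, 0.25676, 0.36486, 0.12162 (working shown to 5 dp, full precision carried).
Each pᵢ ln pᵢ term: 0.08108×(-2.51231)=-0.20370, 0.17568×(-1.73912)=-0.30552, 0.25676×(-1.35963)=-0.34909, 0.36486×(-1.00823)=-0.36787, 0.12162×(-2.10684)=-0.25624.
Sum = -1.48242, so H' = 1.482.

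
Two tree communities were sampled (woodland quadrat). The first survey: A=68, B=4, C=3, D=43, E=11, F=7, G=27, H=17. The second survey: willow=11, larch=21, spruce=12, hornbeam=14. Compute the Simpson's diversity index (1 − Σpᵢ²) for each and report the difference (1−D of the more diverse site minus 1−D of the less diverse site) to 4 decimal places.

The first survey: N=180, proportions 0.377778, 0.022222, 0.016667, 0.238889, 0.061111, 0.038889, 0.15, 0.094444, giving 1−D = 0.762778 (working shown to 6 dp, full precision carried).
The second survey: N=58, proportions 0.189655, 0.362069, 0.206897, 0.241379, giving 1−D = 0.731867.
Difference = |0.762778 − 0.731867| = 0.030911, i.e. 0.0309 to 4 decimal places.

0.0309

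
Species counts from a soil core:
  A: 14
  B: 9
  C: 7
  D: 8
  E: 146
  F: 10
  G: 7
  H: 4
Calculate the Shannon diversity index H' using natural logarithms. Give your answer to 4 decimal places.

Total N = 14+9+7+8+146+10+7+4 = 205, so the proportions are 0.068293, 0.043902, 0.034146, 0.039024, 0.712195, 0.04878, 0.034146, 0.019512 (working shown to 6 dp, full precision carried).
Each pᵢ ln pᵢ term: 0.068293×(-2.683953)=-0.183294, 0.043902×(-3.125785)=-0.137230, 0.034146×(-3.377100)=-0.115316, 0.039024×(-3.243568)=-0.126578, 0.712195×(-0.339403)=-0.241721, 0.04878×(-3.020425)=-0.147338, 0.034146×(-3.377100)=-0.115316, 0.019512×(-3.936716)=-0.076814.
Sum = -1.143607, so H' = 1.1436.

1.1436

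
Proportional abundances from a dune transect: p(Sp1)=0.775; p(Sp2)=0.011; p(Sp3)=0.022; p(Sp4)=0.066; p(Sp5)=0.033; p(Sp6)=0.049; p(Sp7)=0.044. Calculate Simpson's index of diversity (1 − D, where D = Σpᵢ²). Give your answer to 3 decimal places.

D = 0.775² + 0.011² + 0.022² + 0.066² + 0.033² + 0.049² + 0.044² = 0.60063 + 0.00012 + 0.00048 + 0.00436 + 0.00109 + 0.00240 + 0.00194 = 0.61101 (working shown to 5 dp, full precision carried).
So 1 − D = 0.38899, i.e. 0.389 to 3 decimal places.

0.389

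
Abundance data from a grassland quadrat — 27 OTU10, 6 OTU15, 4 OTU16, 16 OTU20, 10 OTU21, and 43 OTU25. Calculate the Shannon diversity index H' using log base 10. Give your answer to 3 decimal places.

0.655

Total N = 27+6+4+16+10+43 = 106, so the proportions are 0.25472, 0.0566, 0.03774, 0.15094, 0.09434, 0.40566 (working shown to 5 dp, full precision carried).
Each pᵢ log₁₀ pᵢ term: 0.25472×(-0.59394)=-0.15129, 0.0566×(-1.24715)=-0.07059, 0.03774×(-1.42325)=-0.05371, 0.15094×(-0.82119)=-0.12395, 0.09434×(-1.02531)=-0.09673, 0.40566×(-0.39184)=-0.15895.
Sum = -0.65522, so H' = 0.655.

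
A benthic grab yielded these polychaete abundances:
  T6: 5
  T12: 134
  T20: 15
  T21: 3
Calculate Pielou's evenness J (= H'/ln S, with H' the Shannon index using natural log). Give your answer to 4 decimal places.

Total N = 5+134+15+3 = 157, so the proportions are 0.031847, 0.853503, 0.095541, 0.019108 (working shown to 6 dp, full precision carried).
H' = −Σ pᵢ ln pᵢ = −((-0.109771) + (-0.135200) + (-0.224350) + (-0.075624)) = 0.544944.
With S = 4 species, ln S = 1.386294, so J = 0.544944/1.386294 = 0.393094, i.e. 0.3931 to 4 decimal places.

0.3931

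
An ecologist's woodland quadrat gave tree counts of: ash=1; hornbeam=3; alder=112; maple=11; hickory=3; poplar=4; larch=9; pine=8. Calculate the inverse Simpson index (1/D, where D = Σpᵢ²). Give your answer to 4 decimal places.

1.7751

Total N = 1+3+112+11+3+4+9+8 = 151, so the proportions are 0.0066225, 0.0198675, 0.7417219, 0.0728477, 0.0198675, 0.0264901, 0.0596026, 0.0529801 (working shown to 7 dp, full precision carried).
D = 0.0066225² + 0.0198675² + 0.7417219² + 0.0728477² + 0.0198675² + 0.0264901² + 0.0596026² + 0.0529801² = 0.0000439 + 0.0003947 + 0.5501513 + 0.0053068 + 0.0003947 + 0.0007017 + 0.0035525 + 0.0028069 = 0.5633525.
So 1/D = 1.775088, i.e. 1.7751 to 4 decimal places.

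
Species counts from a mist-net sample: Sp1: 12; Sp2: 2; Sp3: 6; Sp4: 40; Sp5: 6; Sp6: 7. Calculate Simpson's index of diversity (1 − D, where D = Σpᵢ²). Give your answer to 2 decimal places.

0.65

Total N = 12+2+6+40+6+7 = 73, so the proportions are 0.1644, 0.0274, 0.0822, 0.5479, 0.0822, 0.0959 (working shown to 4 dp, full precision carried).
D = 0.1644² + 0.0274² + 0.0822² + 0.5479² + 0.0822² + 0.0959² = 0.0270 + 0.0008 + 0.0068 + 0.3002 + 0.0068 + 0.0092 = 0.3507.
So 1 − D = 0.6493, i.e. 0.65 to 2 decimal places.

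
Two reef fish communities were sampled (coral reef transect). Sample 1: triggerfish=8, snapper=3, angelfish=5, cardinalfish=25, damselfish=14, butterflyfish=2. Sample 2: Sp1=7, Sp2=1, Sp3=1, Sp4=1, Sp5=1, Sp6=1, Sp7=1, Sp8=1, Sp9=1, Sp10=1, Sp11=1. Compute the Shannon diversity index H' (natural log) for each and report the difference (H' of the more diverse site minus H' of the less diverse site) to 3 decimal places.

0.564

Sample 1: N=57, proportions 0.140351, 0.052632, 0.087719, 0.438596, 0.245614, 0.035088, giving H' = 1.467901 (working shown to 6 dp, full precision carried).
Sample 2: N=17, proportions 0.411765, 0.058824, 0.058824, 0.058824, 0.058824, 0.058824, 0.058824, 0.058824, 0.058824, 0.058824, 0.058824, giving H' = 2.031956.
Difference = |1.467901 − 2.031956| = 0.564055, i.e. 0.564 to 3 decimal places.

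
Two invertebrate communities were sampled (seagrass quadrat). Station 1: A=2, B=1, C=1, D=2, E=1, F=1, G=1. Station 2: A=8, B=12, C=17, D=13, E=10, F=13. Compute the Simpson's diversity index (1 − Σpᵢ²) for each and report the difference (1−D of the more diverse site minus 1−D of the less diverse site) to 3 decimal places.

Station 1: N=9, proportions 0.222222, 0.111111, 0.111111, 0.222222, 0.111111, 0.111111, 0.111111, giving 1−D = 0.839506 (working shown to 6 dp, full precision carried).
Station 2: N=73, proportions 0.109589, 0.164384, 0.232877, 0.178082, 0.136986, 0.178082, giving 1−D = 0.824545.
Difference = |0.839506 − 0.824545| = 0.014961, i.e. 0.015 to 3 decimal places.

0.015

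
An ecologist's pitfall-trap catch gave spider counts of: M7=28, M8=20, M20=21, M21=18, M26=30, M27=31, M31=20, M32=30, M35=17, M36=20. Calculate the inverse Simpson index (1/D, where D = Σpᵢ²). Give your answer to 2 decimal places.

9.52

Total N = 28+20+21+18+30+31+20+30+17+20 = 235, so the proportions are 0.119149, 0.085106, 0.089362, 0.076596, 0.12766, 0.131915, 0.085106, 0.12766, 0.07234, 0.085106 (working shown to 6 dp, full precision carried).
D = 0.119149² + 0.085106² + 0.089362² + 0.076596² + 0.12766² + 0.131915² + 0.085106² + 0.12766² + 0.07234² + 0.085106² = 0.014196 + 0.007243 + 0.007986 + 0.005867 + 0.016297 + 0.017402 + 0.007243 + 0.016297 + 0.005233 + 0.007243 = 0.105007.
So 1/D = 9.5232, i.e. 9.52 to 2 decimal places.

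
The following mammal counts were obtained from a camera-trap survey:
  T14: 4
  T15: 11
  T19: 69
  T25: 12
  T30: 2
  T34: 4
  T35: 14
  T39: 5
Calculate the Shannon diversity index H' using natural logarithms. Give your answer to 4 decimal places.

1.4419

Total N = 4+11+69+12+2+4+14+5 = 121, so the proportions are 0.033058, 0.090909, 0.570248, 0.099174, 0.016529, 0.033058, 0.115702, 0.041322 (working shown to 6 dp, full precision carried).
Each pᵢ ln pᵢ term: 0.033058×(-3.409496)=-0.112711, 0.090909×(-2.397895)=-0.217990, 0.570248×(-0.561684)=-0.320299, 0.099174×(-2.310884)=-0.229179, 0.016529×(-4.102643)=-0.067812, 0.033058×(-3.409496)=-0.112711, 0.115702×(-2.156733)=-0.249539, 0.041322×(-3.186353)=-0.131667.
Sum = -1.441909, so H' = 1.4419.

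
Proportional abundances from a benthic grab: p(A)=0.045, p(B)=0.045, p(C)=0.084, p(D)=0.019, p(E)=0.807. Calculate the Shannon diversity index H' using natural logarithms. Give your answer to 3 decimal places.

Each pᵢ ln pᵢ term (working shown to 5 dp, full precision carried): 0.045×(-3.10109)=-0.13955, 0.045×(-3.10109)=-0.13955, 0.084×(-2.47694)=-0.20806, 0.019×(-3.96332)=-0.07530, 0.807×(-0.21443)=-0.17305.
Sum = -0.73551, so H' = 0.736.

0.736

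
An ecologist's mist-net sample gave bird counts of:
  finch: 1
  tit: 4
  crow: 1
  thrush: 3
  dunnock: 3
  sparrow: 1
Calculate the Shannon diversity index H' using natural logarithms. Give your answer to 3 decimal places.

Total N = 1+4+1+3+3+1 = 13, so the proportions are 0.07692, 0.30769, 0.07692, 0.23077, 0.23077, 0.07692 (working shown to 5 dp, full precision carried).
Each pᵢ ln pᵢ term: 0.07692×(-2.56495)=-0.19730, 0.30769×(-1.17865)=-0.36266, 0.07692×(-2.56495)=-0.19730, 0.23077×(-1.46634)=-0.33839, 0.23077×(-1.46634)=-0.33839, 0.07692×(-2.56495)=-0.19730.
Sum = -1.63135, so H' = 1.631.

1.631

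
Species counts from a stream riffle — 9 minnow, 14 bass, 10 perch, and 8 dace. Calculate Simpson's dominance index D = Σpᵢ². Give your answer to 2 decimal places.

0.26

Total N = 9+14+10+8 = 41, so the proportions are 0.2195, 0.3415, 0.2439, 0.1951 (working shown to 4 dp, full precision carried).
D = 0.2195² + 0.3415² + 0.2439² + 0.1951² = 0.0482 + 0.1166 + 0.0595 + 0.0381 = 0.2623.
To 2 decimal places, D = 0.26.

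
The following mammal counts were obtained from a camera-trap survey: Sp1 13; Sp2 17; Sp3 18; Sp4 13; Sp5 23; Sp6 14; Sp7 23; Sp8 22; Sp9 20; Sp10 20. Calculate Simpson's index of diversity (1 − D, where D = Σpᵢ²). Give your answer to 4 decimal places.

0.8958

Total N = 13+17+18+13+23+14+23+22+20+20 = 183, so the proportions are 0.071038, 0.092896, 0.098361, 0.071038, 0.125683, 0.076503, 0.125683, 0.120219, 0.10929, 0.10929 (working shown to 6 dp, full precision carried).
D = 0.071038² + 0.092896² + 0.098361² + 0.071038² + 0.125683² + 0.076503² + 0.125683² + 0.120219² + 0.10929² + 0.10929² = 0.005046 + 0.008630 + 0.009675 + 0.005046 + 0.015796 + 0.005853 + 0.015796 + 0.014453 + 0.011944 + 0.011944 = 0.104183.
So 1 − D = 0.895817, i.e. 0.8958 to 4 decimal places.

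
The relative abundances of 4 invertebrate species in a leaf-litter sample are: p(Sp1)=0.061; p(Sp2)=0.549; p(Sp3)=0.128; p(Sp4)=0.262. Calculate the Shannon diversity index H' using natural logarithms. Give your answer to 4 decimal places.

1.1139

Each pᵢ ln pᵢ term (working shown to 6 dp, full precision carried): 0.061×(-2.796881)=-0.170610, 0.549×(-0.599657)=-0.329212, 0.128×(-2.055725)=-0.263133, 0.262×(-1.339411)=-0.350926.
Sum = -1.113880, so H' = 1.1139.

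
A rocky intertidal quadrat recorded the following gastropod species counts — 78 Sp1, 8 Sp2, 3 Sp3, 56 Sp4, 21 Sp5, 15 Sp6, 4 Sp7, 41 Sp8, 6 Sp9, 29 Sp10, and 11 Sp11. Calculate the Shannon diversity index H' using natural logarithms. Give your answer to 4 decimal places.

Total N = 78+8+3+56+21+15+4+41+6+29+11 = 272, so the proportions are 0.286765, 0.029412, 0.011029, 0.205882, 0.077206, 0.055147, 0.014706, 0.150735, 0.022059, 0.106618, 0.040441 (working shown to 6 dp, full precision carried).
Each pᵢ ln pᵢ term: 0.286765×(-1.249093)=-0.358196, 0.029412×(-3.526361)=-0.103716, 0.011029×(-4.507190)=-0.049712, 0.205882×(-1.580450)=-0.325387, 0.077206×(-2.561280)=-0.197746, 0.055147×(-2.897752)=-0.159802, 0.014706×(-4.219508)=-0.062052, 0.150735×(-1.892230)=-0.285226, 0.022059×(-3.814043)=-0.084133, 0.106618×(-2.238506)=-0.238664, 0.040441×(-3.207907)=-0.129732.
Sum = -1.994366, so H' = 1.9944.

1.9944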